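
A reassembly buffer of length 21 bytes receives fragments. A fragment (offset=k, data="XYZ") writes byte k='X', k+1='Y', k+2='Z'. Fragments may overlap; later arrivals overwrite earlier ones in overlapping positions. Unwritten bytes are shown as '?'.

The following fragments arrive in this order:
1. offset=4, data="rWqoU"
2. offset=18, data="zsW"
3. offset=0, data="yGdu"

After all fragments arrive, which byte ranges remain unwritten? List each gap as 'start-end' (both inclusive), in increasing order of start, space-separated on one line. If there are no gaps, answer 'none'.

Answer: 9-17

Derivation:
Fragment 1: offset=4 len=5
Fragment 2: offset=18 len=3
Fragment 3: offset=0 len=4
Gaps: 9-17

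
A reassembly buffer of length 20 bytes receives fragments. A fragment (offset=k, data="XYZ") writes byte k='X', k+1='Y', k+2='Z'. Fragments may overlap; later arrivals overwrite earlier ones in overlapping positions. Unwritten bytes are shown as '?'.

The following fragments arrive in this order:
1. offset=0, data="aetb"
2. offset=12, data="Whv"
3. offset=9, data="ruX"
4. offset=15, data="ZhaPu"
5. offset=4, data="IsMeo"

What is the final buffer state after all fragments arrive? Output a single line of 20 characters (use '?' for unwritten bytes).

Fragment 1: offset=0 data="aetb" -> buffer=aetb????????????????
Fragment 2: offset=12 data="Whv" -> buffer=aetb????????Whv?????
Fragment 3: offset=9 data="ruX" -> buffer=aetb?????ruXWhv?????
Fragment 4: offset=15 data="ZhaPu" -> buffer=aetb?????ruXWhvZhaPu
Fragment 5: offset=4 data="IsMeo" -> buffer=aetbIsMeoruXWhvZhaPu

Answer: aetbIsMeoruXWhvZhaPu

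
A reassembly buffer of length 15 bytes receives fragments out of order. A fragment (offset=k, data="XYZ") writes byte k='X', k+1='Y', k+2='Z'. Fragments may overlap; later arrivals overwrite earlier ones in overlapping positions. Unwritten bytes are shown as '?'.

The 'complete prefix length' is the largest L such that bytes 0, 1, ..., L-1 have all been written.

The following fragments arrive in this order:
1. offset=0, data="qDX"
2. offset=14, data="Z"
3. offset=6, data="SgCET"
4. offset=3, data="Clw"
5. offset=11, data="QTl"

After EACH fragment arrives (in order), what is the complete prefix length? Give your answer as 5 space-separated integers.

Answer: 3 3 3 11 15

Derivation:
Fragment 1: offset=0 data="qDX" -> buffer=qDX???????????? -> prefix_len=3
Fragment 2: offset=14 data="Z" -> buffer=qDX???????????Z -> prefix_len=3
Fragment 3: offset=6 data="SgCET" -> buffer=qDX???SgCET???Z -> prefix_len=3
Fragment 4: offset=3 data="Clw" -> buffer=qDXClwSgCET???Z -> prefix_len=11
Fragment 5: offset=11 data="QTl" -> buffer=qDXClwSgCETQTlZ -> prefix_len=15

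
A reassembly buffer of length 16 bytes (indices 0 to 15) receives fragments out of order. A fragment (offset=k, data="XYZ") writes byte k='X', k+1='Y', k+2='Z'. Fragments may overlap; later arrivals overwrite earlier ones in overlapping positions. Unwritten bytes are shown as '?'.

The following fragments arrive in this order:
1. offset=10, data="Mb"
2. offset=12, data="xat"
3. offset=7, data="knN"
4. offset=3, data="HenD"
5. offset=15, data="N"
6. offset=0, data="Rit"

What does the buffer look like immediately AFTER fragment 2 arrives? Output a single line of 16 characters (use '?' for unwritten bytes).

Fragment 1: offset=10 data="Mb" -> buffer=??????????Mb????
Fragment 2: offset=12 data="xat" -> buffer=??????????Mbxat?

Answer: ??????????Mbxat?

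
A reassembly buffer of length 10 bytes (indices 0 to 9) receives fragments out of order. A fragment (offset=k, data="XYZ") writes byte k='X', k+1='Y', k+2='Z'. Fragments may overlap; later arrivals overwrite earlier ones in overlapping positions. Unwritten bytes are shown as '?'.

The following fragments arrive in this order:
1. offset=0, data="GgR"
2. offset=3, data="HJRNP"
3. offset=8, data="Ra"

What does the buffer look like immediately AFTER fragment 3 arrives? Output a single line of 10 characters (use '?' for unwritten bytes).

Fragment 1: offset=0 data="GgR" -> buffer=GgR???????
Fragment 2: offset=3 data="HJRNP" -> buffer=GgRHJRNP??
Fragment 3: offset=8 data="Ra" -> buffer=GgRHJRNPRa

Answer: GgRHJRNPRa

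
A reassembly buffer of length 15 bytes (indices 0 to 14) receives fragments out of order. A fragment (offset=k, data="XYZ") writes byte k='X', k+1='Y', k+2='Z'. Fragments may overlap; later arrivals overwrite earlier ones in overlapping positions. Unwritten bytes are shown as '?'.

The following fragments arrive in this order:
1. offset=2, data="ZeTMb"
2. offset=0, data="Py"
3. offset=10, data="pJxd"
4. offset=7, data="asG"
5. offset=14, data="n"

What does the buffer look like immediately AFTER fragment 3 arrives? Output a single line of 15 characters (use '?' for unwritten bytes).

Fragment 1: offset=2 data="ZeTMb" -> buffer=??ZeTMb????????
Fragment 2: offset=0 data="Py" -> buffer=PyZeTMb????????
Fragment 3: offset=10 data="pJxd" -> buffer=PyZeTMb???pJxd?

Answer: PyZeTMb???pJxd?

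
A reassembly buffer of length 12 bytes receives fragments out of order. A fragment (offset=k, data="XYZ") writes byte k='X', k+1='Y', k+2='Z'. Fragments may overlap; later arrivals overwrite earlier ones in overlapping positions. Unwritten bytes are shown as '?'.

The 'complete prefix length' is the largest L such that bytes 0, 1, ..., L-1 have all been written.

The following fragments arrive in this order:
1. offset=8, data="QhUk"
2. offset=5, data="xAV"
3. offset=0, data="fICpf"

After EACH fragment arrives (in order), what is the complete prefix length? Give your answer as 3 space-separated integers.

Answer: 0 0 12

Derivation:
Fragment 1: offset=8 data="QhUk" -> buffer=????????QhUk -> prefix_len=0
Fragment 2: offset=5 data="xAV" -> buffer=?????xAVQhUk -> prefix_len=0
Fragment 3: offset=0 data="fICpf" -> buffer=fICpfxAVQhUk -> prefix_len=12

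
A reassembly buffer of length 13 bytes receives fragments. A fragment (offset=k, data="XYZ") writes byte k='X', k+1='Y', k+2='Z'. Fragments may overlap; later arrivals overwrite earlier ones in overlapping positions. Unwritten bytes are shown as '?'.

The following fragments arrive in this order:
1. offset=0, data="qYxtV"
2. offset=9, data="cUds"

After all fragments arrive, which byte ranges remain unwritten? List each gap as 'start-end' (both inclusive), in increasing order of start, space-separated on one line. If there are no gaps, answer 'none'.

Answer: 5-8

Derivation:
Fragment 1: offset=0 len=5
Fragment 2: offset=9 len=4
Gaps: 5-8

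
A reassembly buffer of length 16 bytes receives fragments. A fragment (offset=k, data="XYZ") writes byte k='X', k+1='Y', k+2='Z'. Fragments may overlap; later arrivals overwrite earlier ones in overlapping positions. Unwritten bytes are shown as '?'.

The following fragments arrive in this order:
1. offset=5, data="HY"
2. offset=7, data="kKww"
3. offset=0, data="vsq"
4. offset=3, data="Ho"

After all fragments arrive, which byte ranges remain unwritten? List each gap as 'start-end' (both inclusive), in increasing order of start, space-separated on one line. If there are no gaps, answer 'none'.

Fragment 1: offset=5 len=2
Fragment 2: offset=7 len=4
Fragment 3: offset=0 len=3
Fragment 4: offset=3 len=2
Gaps: 11-15

Answer: 11-15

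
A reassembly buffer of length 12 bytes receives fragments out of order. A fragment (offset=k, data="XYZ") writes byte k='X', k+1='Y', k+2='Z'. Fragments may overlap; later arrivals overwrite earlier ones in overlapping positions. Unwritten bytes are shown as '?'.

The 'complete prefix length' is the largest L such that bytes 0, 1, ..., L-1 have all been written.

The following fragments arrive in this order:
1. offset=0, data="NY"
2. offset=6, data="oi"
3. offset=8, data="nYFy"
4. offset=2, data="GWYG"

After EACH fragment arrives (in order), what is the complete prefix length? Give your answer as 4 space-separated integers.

Answer: 2 2 2 12

Derivation:
Fragment 1: offset=0 data="NY" -> buffer=NY?????????? -> prefix_len=2
Fragment 2: offset=6 data="oi" -> buffer=NY????oi???? -> prefix_len=2
Fragment 3: offset=8 data="nYFy" -> buffer=NY????oinYFy -> prefix_len=2
Fragment 4: offset=2 data="GWYG" -> buffer=NYGWYGoinYFy -> prefix_len=12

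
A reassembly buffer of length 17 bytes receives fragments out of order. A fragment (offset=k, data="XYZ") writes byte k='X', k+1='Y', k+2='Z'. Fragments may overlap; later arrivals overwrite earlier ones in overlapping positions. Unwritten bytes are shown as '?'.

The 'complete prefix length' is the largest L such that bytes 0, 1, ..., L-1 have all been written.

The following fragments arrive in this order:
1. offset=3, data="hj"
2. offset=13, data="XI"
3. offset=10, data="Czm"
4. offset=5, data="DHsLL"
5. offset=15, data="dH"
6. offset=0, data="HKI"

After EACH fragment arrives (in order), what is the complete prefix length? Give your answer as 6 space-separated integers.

Fragment 1: offset=3 data="hj" -> buffer=???hj???????????? -> prefix_len=0
Fragment 2: offset=13 data="XI" -> buffer=???hj????????XI?? -> prefix_len=0
Fragment 3: offset=10 data="Czm" -> buffer=???hj?????CzmXI?? -> prefix_len=0
Fragment 4: offset=5 data="DHsLL" -> buffer=???hjDHsLLCzmXI?? -> prefix_len=0
Fragment 5: offset=15 data="dH" -> buffer=???hjDHsLLCzmXIdH -> prefix_len=0
Fragment 6: offset=0 data="HKI" -> buffer=HKIhjDHsLLCzmXIdH -> prefix_len=17

Answer: 0 0 0 0 0 17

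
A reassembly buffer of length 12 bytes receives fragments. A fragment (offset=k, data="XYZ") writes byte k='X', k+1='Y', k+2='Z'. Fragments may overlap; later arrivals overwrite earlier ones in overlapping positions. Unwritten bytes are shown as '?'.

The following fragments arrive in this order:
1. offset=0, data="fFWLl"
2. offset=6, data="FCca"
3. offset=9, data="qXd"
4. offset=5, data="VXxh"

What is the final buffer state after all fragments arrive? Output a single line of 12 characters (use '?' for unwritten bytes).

Answer: fFWLlVXxhqXd

Derivation:
Fragment 1: offset=0 data="fFWLl" -> buffer=fFWLl???????
Fragment 2: offset=6 data="FCca" -> buffer=fFWLl?FCca??
Fragment 3: offset=9 data="qXd" -> buffer=fFWLl?FCcqXd
Fragment 4: offset=5 data="VXxh" -> buffer=fFWLlVXxhqXd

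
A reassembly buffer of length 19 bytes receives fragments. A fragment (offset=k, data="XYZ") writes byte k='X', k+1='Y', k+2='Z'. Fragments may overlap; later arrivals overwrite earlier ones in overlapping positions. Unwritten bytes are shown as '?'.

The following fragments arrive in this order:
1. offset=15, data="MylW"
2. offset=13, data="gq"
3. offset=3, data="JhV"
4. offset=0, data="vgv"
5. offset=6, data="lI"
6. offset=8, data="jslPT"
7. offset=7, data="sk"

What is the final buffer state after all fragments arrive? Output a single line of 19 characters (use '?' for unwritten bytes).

Fragment 1: offset=15 data="MylW" -> buffer=???????????????MylW
Fragment 2: offset=13 data="gq" -> buffer=?????????????gqMylW
Fragment 3: offset=3 data="JhV" -> buffer=???JhV???????gqMylW
Fragment 4: offset=0 data="vgv" -> buffer=vgvJhV???????gqMylW
Fragment 5: offset=6 data="lI" -> buffer=vgvJhVlI?????gqMylW
Fragment 6: offset=8 data="jslPT" -> buffer=vgvJhVlIjslPTgqMylW
Fragment 7: offset=7 data="sk" -> buffer=vgvJhVlskslPTgqMylW

Answer: vgvJhVlskslPTgqMylW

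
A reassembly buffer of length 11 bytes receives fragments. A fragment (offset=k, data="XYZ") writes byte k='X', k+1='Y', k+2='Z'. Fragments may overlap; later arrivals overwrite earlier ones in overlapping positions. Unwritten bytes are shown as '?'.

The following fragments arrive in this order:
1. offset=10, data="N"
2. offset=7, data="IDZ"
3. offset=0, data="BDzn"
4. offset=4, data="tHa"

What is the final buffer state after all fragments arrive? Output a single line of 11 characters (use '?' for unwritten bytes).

Answer: BDzntHaIDZN

Derivation:
Fragment 1: offset=10 data="N" -> buffer=??????????N
Fragment 2: offset=7 data="IDZ" -> buffer=???????IDZN
Fragment 3: offset=0 data="BDzn" -> buffer=BDzn???IDZN
Fragment 4: offset=4 data="tHa" -> buffer=BDzntHaIDZN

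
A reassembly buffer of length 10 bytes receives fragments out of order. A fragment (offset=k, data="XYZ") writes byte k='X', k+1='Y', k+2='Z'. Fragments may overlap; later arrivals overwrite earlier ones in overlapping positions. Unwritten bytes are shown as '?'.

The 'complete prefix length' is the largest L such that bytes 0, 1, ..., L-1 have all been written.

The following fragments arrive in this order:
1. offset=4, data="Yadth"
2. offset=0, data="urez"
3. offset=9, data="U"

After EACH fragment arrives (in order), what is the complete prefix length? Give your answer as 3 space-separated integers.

Answer: 0 9 10

Derivation:
Fragment 1: offset=4 data="Yadth" -> buffer=????Yadth? -> prefix_len=0
Fragment 2: offset=0 data="urez" -> buffer=urezYadth? -> prefix_len=9
Fragment 3: offset=9 data="U" -> buffer=urezYadthU -> prefix_len=10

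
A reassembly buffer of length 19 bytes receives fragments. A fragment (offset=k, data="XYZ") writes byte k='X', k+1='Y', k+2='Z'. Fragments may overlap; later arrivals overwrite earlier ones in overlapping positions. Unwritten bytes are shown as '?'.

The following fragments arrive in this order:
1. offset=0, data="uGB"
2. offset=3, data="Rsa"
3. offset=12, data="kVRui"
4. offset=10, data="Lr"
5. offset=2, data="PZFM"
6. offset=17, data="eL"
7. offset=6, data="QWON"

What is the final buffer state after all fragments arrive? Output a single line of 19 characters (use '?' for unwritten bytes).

Fragment 1: offset=0 data="uGB" -> buffer=uGB????????????????
Fragment 2: offset=3 data="Rsa" -> buffer=uGBRsa?????????????
Fragment 3: offset=12 data="kVRui" -> buffer=uGBRsa??????kVRui??
Fragment 4: offset=10 data="Lr" -> buffer=uGBRsa????LrkVRui??
Fragment 5: offset=2 data="PZFM" -> buffer=uGPZFM????LrkVRui??
Fragment 6: offset=17 data="eL" -> buffer=uGPZFM????LrkVRuieL
Fragment 7: offset=6 data="QWON" -> buffer=uGPZFMQWONLrkVRuieL

Answer: uGPZFMQWONLrkVRuieL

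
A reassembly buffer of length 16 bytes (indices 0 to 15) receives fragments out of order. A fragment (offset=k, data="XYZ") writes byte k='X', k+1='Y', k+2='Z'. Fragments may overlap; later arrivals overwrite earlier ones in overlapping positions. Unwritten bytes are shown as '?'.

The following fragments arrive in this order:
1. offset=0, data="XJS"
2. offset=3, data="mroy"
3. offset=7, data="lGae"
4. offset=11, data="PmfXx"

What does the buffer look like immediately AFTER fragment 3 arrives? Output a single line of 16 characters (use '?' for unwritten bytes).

Fragment 1: offset=0 data="XJS" -> buffer=XJS?????????????
Fragment 2: offset=3 data="mroy" -> buffer=XJSmroy?????????
Fragment 3: offset=7 data="lGae" -> buffer=XJSmroylGae?????

Answer: XJSmroylGae?????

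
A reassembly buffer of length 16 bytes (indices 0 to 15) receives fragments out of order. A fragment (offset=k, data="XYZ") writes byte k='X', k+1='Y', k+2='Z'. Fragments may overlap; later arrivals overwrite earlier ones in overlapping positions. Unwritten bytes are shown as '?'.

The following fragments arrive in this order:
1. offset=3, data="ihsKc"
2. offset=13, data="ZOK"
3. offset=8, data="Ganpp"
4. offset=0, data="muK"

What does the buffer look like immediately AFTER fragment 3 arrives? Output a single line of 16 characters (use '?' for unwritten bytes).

Answer: ???ihsKcGanppZOK

Derivation:
Fragment 1: offset=3 data="ihsKc" -> buffer=???ihsKc????????
Fragment 2: offset=13 data="ZOK" -> buffer=???ihsKc?????ZOK
Fragment 3: offset=8 data="Ganpp" -> buffer=???ihsKcGanppZOK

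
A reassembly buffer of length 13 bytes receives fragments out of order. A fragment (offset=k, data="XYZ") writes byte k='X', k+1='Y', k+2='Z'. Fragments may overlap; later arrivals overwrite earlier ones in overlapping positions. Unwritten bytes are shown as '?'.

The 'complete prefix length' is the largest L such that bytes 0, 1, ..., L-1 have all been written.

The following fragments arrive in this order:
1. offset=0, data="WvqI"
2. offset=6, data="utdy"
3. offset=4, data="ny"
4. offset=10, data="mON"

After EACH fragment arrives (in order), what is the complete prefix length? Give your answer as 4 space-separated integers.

Fragment 1: offset=0 data="WvqI" -> buffer=WvqI????????? -> prefix_len=4
Fragment 2: offset=6 data="utdy" -> buffer=WvqI??utdy??? -> prefix_len=4
Fragment 3: offset=4 data="ny" -> buffer=WvqInyutdy??? -> prefix_len=10
Fragment 4: offset=10 data="mON" -> buffer=WvqInyutdymON -> prefix_len=13

Answer: 4 4 10 13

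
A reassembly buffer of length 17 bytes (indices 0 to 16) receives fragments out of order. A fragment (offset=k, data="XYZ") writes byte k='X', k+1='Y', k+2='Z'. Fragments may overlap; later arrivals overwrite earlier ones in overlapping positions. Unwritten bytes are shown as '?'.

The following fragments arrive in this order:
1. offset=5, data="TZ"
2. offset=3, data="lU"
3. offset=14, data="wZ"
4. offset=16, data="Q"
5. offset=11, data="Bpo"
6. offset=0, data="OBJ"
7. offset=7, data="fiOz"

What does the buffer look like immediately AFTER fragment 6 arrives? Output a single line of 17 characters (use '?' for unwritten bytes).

Fragment 1: offset=5 data="TZ" -> buffer=?????TZ??????????
Fragment 2: offset=3 data="lU" -> buffer=???lUTZ??????????
Fragment 3: offset=14 data="wZ" -> buffer=???lUTZ???????wZ?
Fragment 4: offset=16 data="Q" -> buffer=???lUTZ???????wZQ
Fragment 5: offset=11 data="Bpo" -> buffer=???lUTZ????BpowZQ
Fragment 6: offset=0 data="OBJ" -> buffer=OBJlUTZ????BpowZQ

Answer: OBJlUTZ????BpowZQ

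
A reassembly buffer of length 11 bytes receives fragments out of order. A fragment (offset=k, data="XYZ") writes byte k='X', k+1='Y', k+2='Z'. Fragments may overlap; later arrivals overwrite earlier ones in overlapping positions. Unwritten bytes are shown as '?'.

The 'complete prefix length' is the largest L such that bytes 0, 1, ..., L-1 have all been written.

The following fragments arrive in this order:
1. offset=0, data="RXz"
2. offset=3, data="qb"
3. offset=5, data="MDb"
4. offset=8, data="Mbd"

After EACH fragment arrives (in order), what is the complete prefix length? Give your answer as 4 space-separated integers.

Answer: 3 5 8 11

Derivation:
Fragment 1: offset=0 data="RXz" -> buffer=RXz???????? -> prefix_len=3
Fragment 2: offset=3 data="qb" -> buffer=RXzqb?????? -> prefix_len=5
Fragment 3: offset=5 data="MDb" -> buffer=RXzqbMDb??? -> prefix_len=8
Fragment 4: offset=8 data="Mbd" -> buffer=RXzqbMDbMbd -> prefix_len=11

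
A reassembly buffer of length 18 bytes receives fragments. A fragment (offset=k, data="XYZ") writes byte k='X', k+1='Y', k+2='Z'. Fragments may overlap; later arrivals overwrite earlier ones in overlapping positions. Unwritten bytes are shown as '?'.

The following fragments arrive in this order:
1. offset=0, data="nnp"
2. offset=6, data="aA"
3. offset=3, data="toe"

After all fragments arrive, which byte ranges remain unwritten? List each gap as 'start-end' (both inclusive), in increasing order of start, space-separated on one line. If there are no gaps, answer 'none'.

Answer: 8-17

Derivation:
Fragment 1: offset=0 len=3
Fragment 2: offset=6 len=2
Fragment 3: offset=3 len=3
Gaps: 8-17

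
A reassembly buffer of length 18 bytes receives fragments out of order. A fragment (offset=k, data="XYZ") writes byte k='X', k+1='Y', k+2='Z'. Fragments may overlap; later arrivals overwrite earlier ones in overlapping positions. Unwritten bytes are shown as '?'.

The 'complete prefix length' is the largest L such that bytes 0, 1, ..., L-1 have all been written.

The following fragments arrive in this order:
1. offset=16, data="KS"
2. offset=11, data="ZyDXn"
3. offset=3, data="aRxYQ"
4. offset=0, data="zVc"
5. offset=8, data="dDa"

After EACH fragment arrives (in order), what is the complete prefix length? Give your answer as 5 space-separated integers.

Answer: 0 0 0 8 18

Derivation:
Fragment 1: offset=16 data="KS" -> buffer=????????????????KS -> prefix_len=0
Fragment 2: offset=11 data="ZyDXn" -> buffer=???????????ZyDXnKS -> prefix_len=0
Fragment 3: offset=3 data="aRxYQ" -> buffer=???aRxYQ???ZyDXnKS -> prefix_len=0
Fragment 4: offset=0 data="zVc" -> buffer=zVcaRxYQ???ZyDXnKS -> prefix_len=8
Fragment 5: offset=8 data="dDa" -> buffer=zVcaRxYQdDaZyDXnKS -> prefix_len=18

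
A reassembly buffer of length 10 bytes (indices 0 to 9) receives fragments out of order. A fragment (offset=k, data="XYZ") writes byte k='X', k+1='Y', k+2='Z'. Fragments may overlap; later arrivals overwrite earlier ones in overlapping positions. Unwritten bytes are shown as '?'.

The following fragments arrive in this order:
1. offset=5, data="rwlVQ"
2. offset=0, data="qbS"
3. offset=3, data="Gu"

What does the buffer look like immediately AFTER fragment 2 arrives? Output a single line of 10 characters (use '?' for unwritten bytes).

Answer: qbS??rwlVQ

Derivation:
Fragment 1: offset=5 data="rwlVQ" -> buffer=?????rwlVQ
Fragment 2: offset=0 data="qbS" -> buffer=qbS??rwlVQ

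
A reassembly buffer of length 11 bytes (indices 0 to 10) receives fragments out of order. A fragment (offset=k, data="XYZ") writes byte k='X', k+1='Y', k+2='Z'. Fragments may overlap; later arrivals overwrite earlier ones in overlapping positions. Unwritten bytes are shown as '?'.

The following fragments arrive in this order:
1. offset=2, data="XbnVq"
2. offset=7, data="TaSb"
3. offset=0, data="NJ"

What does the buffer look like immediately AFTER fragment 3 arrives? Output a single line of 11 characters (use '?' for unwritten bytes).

Answer: NJXbnVqTaSb

Derivation:
Fragment 1: offset=2 data="XbnVq" -> buffer=??XbnVq????
Fragment 2: offset=7 data="TaSb" -> buffer=??XbnVqTaSb
Fragment 3: offset=0 data="NJ" -> buffer=NJXbnVqTaSb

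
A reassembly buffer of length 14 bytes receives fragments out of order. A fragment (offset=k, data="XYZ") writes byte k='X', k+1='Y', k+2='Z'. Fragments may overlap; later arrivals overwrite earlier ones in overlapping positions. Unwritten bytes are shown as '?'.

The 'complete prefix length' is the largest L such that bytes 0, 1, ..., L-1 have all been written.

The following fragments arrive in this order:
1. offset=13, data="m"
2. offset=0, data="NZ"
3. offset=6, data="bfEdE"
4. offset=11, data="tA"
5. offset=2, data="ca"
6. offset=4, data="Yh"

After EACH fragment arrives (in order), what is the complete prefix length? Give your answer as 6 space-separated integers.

Answer: 0 2 2 2 4 14

Derivation:
Fragment 1: offset=13 data="m" -> buffer=?????????????m -> prefix_len=0
Fragment 2: offset=0 data="NZ" -> buffer=NZ???????????m -> prefix_len=2
Fragment 3: offset=6 data="bfEdE" -> buffer=NZ????bfEdE??m -> prefix_len=2
Fragment 4: offset=11 data="tA" -> buffer=NZ????bfEdEtAm -> prefix_len=2
Fragment 5: offset=2 data="ca" -> buffer=NZca??bfEdEtAm -> prefix_len=4
Fragment 6: offset=4 data="Yh" -> buffer=NZcaYhbfEdEtAm -> prefix_len=14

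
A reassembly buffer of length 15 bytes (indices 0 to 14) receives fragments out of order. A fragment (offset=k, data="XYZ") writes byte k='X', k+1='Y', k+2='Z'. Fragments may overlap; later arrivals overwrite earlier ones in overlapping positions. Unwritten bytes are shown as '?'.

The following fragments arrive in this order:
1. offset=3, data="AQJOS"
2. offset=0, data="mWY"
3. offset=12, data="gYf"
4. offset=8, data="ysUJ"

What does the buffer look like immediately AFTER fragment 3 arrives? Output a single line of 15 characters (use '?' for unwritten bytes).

Fragment 1: offset=3 data="AQJOS" -> buffer=???AQJOS???????
Fragment 2: offset=0 data="mWY" -> buffer=mWYAQJOS???????
Fragment 3: offset=12 data="gYf" -> buffer=mWYAQJOS????gYf

Answer: mWYAQJOS????gYf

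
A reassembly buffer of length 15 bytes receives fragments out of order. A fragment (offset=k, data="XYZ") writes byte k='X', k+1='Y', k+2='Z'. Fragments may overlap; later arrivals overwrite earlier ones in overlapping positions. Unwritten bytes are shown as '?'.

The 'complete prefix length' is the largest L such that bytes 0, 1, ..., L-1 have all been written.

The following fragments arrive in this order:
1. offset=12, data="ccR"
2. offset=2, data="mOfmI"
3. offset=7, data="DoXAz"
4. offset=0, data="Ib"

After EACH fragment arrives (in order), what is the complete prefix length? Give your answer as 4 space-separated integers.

Answer: 0 0 0 15

Derivation:
Fragment 1: offset=12 data="ccR" -> buffer=????????????ccR -> prefix_len=0
Fragment 2: offset=2 data="mOfmI" -> buffer=??mOfmI?????ccR -> prefix_len=0
Fragment 3: offset=7 data="DoXAz" -> buffer=??mOfmIDoXAzccR -> prefix_len=0
Fragment 4: offset=0 data="Ib" -> buffer=IbmOfmIDoXAzccR -> prefix_len=15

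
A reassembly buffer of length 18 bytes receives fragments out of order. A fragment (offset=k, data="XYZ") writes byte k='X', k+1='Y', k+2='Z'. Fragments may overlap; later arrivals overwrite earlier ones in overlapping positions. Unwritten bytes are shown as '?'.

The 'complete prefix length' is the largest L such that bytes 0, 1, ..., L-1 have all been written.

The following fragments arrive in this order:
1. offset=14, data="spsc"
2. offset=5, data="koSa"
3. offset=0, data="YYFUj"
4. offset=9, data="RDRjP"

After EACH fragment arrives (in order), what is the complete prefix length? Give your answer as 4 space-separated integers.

Answer: 0 0 9 18

Derivation:
Fragment 1: offset=14 data="spsc" -> buffer=??????????????spsc -> prefix_len=0
Fragment 2: offset=5 data="koSa" -> buffer=?????koSa?????spsc -> prefix_len=0
Fragment 3: offset=0 data="YYFUj" -> buffer=YYFUjkoSa?????spsc -> prefix_len=9
Fragment 4: offset=9 data="RDRjP" -> buffer=YYFUjkoSaRDRjPspsc -> prefix_len=18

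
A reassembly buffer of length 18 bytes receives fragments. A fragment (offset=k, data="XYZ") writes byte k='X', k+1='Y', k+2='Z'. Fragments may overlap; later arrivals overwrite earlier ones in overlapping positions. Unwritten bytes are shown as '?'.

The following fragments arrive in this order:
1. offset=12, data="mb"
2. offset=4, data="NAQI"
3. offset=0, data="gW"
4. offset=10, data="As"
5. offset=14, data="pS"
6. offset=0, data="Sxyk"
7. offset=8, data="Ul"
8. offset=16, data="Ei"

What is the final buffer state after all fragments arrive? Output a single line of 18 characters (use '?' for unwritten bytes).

Fragment 1: offset=12 data="mb" -> buffer=????????????mb????
Fragment 2: offset=4 data="NAQI" -> buffer=????NAQI????mb????
Fragment 3: offset=0 data="gW" -> buffer=gW??NAQI????mb????
Fragment 4: offset=10 data="As" -> buffer=gW??NAQI??Asmb????
Fragment 5: offset=14 data="pS" -> buffer=gW??NAQI??AsmbpS??
Fragment 6: offset=0 data="Sxyk" -> buffer=SxykNAQI??AsmbpS??
Fragment 7: offset=8 data="Ul" -> buffer=SxykNAQIUlAsmbpS??
Fragment 8: offset=16 data="Ei" -> buffer=SxykNAQIUlAsmbpSEi

Answer: SxykNAQIUlAsmbpSEi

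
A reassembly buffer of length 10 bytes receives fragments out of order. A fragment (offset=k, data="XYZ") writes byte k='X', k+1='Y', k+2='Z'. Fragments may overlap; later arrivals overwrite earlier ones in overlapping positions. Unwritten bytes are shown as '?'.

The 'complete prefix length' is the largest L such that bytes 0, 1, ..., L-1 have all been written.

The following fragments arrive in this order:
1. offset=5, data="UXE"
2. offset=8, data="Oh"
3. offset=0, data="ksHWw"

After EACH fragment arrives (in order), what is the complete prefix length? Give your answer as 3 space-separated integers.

Answer: 0 0 10

Derivation:
Fragment 1: offset=5 data="UXE" -> buffer=?????UXE?? -> prefix_len=0
Fragment 2: offset=8 data="Oh" -> buffer=?????UXEOh -> prefix_len=0
Fragment 3: offset=0 data="ksHWw" -> buffer=ksHWwUXEOh -> prefix_len=10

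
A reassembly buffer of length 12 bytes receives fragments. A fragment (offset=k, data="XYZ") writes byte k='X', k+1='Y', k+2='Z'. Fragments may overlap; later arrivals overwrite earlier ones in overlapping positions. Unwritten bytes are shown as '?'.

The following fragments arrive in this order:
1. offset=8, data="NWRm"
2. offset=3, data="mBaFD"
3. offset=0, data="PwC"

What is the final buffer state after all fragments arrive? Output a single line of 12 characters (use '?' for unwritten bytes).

Answer: PwCmBaFDNWRm

Derivation:
Fragment 1: offset=8 data="NWRm" -> buffer=????????NWRm
Fragment 2: offset=3 data="mBaFD" -> buffer=???mBaFDNWRm
Fragment 3: offset=0 data="PwC" -> buffer=PwCmBaFDNWRm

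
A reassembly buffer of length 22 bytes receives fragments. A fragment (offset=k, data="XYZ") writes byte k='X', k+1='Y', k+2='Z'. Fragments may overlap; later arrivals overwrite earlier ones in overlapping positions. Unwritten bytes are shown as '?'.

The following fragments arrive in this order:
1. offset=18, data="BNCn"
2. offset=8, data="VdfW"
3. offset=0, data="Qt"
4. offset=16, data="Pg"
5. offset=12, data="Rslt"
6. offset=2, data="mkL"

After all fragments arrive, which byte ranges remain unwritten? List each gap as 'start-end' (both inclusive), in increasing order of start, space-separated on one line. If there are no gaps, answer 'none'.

Answer: 5-7

Derivation:
Fragment 1: offset=18 len=4
Fragment 2: offset=8 len=4
Fragment 3: offset=0 len=2
Fragment 4: offset=16 len=2
Fragment 5: offset=12 len=4
Fragment 6: offset=2 len=3
Gaps: 5-7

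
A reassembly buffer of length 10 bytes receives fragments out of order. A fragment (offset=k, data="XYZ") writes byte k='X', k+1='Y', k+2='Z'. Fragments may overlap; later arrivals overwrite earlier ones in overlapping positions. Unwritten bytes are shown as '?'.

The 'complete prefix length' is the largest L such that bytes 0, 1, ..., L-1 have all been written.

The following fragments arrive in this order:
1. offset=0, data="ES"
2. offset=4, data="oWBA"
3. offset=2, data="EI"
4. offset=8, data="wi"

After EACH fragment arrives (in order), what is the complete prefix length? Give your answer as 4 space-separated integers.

Fragment 1: offset=0 data="ES" -> buffer=ES???????? -> prefix_len=2
Fragment 2: offset=4 data="oWBA" -> buffer=ES??oWBA?? -> prefix_len=2
Fragment 3: offset=2 data="EI" -> buffer=ESEIoWBA?? -> prefix_len=8
Fragment 4: offset=8 data="wi" -> buffer=ESEIoWBAwi -> prefix_len=10

Answer: 2 2 8 10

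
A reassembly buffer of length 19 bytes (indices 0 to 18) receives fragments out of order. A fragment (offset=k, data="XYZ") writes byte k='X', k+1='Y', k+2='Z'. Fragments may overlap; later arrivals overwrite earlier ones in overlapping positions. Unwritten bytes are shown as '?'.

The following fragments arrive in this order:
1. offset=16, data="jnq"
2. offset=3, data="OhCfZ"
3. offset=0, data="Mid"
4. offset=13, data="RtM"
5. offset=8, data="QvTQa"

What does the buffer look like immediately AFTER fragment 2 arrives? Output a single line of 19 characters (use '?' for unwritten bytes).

Answer: ???OhCfZ????????jnq

Derivation:
Fragment 1: offset=16 data="jnq" -> buffer=????????????????jnq
Fragment 2: offset=3 data="OhCfZ" -> buffer=???OhCfZ????????jnq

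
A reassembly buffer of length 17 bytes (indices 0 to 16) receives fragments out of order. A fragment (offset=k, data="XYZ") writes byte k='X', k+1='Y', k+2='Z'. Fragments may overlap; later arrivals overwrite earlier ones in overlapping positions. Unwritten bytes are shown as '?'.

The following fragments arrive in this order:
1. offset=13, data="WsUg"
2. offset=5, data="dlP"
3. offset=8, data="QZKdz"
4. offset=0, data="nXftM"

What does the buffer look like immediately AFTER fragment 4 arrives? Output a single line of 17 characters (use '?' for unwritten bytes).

Answer: nXftMdlPQZKdzWsUg

Derivation:
Fragment 1: offset=13 data="WsUg" -> buffer=?????????????WsUg
Fragment 2: offset=5 data="dlP" -> buffer=?????dlP?????WsUg
Fragment 3: offset=8 data="QZKdz" -> buffer=?????dlPQZKdzWsUg
Fragment 4: offset=0 data="nXftM" -> buffer=nXftMdlPQZKdzWsUg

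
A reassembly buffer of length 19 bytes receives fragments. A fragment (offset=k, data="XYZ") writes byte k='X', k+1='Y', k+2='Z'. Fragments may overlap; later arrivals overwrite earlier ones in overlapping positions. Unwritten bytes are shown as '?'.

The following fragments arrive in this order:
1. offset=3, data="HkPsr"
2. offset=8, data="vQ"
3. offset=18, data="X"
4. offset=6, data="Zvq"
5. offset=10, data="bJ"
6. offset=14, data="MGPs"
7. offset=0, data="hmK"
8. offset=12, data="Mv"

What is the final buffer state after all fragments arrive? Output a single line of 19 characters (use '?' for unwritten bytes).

Answer: hmKHkPZvqQbJMvMGPsX

Derivation:
Fragment 1: offset=3 data="HkPsr" -> buffer=???HkPsr???????????
Fragment 2: offset=8 data="vQ" -> buffer=???HkPsrvQ?????????
Fragment 3: offset=18 data="X" -> buffer=???HkPsrvQ????????X
Fragment 4: offset=6 data="Zvq" -> buffer=???HkPZvqQ????????X
Fragment 5: offset=10 data="bJ" -> buffer=???HkPZvqQbJ??????X
Fragment 6: offset=14 data="MGPs" -> buffer=???HkPZvqQbJ??MGPsX
Fragment 7: offset=0 data="hmK" -> buffer=hmKHkPZvqQbJ??MGPsX
Fragment 8: offset=12 data="Mv" -> buffer=hmKHkPZvqQbJMvMGPsX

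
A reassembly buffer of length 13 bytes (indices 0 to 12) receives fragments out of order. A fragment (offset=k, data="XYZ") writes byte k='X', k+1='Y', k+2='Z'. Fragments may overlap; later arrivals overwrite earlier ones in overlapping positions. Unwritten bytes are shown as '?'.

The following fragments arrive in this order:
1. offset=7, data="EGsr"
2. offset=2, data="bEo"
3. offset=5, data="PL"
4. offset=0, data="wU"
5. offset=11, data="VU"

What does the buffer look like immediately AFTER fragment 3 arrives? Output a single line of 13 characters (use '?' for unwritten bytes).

Answer: ??bEoPLEGsr??

Derivation:
Fragment 1: offset=7 data="EGsr" -> buffer=???????EGsr??
Fragment 2: offset=2 data="bEo" -> buffer=??bEo??EGsr??
Fragment 3: offset=5 data="PL" -> buffer=??bEoPLEGsr??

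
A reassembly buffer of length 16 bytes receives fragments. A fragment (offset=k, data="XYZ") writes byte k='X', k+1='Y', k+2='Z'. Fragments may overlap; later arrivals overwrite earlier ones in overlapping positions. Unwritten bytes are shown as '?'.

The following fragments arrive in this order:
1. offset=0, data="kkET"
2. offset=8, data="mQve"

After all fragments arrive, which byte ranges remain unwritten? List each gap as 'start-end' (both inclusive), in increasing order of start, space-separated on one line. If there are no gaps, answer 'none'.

Answer: 4-7 12-15

Derivation:
Fragment 1: offset=0 len=4
Fragment 2: offset=8 len=4
Gaps: 4-7 12-15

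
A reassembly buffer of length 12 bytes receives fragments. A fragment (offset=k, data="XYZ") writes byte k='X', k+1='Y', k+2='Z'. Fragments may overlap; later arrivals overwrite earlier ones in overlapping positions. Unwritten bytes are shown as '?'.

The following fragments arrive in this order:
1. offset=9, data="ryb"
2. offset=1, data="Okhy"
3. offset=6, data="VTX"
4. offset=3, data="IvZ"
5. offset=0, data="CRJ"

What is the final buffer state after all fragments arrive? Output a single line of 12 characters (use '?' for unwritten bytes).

Fragment 1: offset=9 data="ryb" -> buffer=?????????ryb
Fragment 2: offset=1 data="Okhy" -> buffer=?Okhy????ryb
Fragment 3: offset=6 data="VTX" -> buffer=?Okhy?VTXryb
Fragment 4: offset=3 data="IvZ" -> buffer=?OkIvZVTXryb
Fragment 5: offset=0 data="CRJ" -> buffer=CRJIvZVTXryb

Answer: CRJIvZVTXryb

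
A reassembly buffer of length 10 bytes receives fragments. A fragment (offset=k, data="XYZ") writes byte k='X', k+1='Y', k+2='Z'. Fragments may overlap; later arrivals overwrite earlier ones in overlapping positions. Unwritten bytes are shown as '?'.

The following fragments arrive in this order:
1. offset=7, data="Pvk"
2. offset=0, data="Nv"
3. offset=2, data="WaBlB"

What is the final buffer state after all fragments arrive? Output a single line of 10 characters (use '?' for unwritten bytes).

Answer: NvWaBlBPvk

Derivation:
Fragment 1: offset=7 data="Pvk" -> buffer=???????Pvk
Fragment 2: offset=0 data="Nv" -> buffer=Nv?????Pvk
Fragment 3: offset=2 data="WaBlB" -> buffer=NvWaBlBPvk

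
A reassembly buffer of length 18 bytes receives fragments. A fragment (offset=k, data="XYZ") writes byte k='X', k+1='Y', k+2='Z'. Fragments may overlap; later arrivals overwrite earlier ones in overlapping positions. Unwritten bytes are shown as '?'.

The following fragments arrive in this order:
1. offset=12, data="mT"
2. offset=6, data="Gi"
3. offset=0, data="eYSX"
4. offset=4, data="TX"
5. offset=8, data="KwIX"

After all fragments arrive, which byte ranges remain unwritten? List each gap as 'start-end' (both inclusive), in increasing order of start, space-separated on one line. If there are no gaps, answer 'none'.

Answer: 14-17

Derivation:
Fragment 1: offset=12 len=2
Fragment 2: offset=6 len=2
Fragment 3: offset=0 len=4
Fragment 4: offset=4 len=2
Fragment 5: offset=8 len=4
Gaps: 14-17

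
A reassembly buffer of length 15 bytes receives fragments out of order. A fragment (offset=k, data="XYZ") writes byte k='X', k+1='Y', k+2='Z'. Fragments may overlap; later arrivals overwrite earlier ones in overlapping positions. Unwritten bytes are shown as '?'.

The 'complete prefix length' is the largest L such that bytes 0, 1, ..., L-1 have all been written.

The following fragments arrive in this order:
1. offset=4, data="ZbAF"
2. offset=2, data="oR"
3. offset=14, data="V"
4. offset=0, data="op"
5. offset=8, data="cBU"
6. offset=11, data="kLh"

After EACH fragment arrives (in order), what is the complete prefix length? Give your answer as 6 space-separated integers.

Fragment 1: offset=4 data="ZbAF" -> buffer=????ZbAF??????? -> prefix_len=0
Fragment 2: offset=2 data="oR" -> buffer=??oRZbAF??????? -> prefix_len=0
Fragment 3: offset=14 data="V" -> buffer=??oRZbAF??????V -> prefix_len=0
Fragment 4: offset=0 data="op" -> buffer=opoRZbAF??????V -> prefix_len=8
Fragment 5: offset=8 data="cBU" -> buffer=opoRZbAFcBU???V -> prefix_len=11
Fragment 6: offset=11 data="kLh" -> buffer=opoRZbAFcBUkLhV -> prefix_len=15

Answer: 0 0 0 8 11 15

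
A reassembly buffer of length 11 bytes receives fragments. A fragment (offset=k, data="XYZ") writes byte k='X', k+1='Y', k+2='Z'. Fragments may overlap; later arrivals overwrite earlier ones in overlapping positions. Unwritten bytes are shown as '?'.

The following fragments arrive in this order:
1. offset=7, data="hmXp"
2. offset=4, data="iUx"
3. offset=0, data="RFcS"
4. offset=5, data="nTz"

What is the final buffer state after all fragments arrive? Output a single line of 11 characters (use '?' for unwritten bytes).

Answer: RFcSinTzmXp

Derivation:
Fragment 1: offset=7 data="hmXp" -> buffer=???????hmXp
Fragment 2: offset=4 data="iUx" -> buffer=????iUxhmXp
Fragment 3: offset=0 data="RFcS" -> buffer=RFcSiUxhmXp
Fragment 4: offset=5 data="nTz" -> buffer=RFcSinTzmXp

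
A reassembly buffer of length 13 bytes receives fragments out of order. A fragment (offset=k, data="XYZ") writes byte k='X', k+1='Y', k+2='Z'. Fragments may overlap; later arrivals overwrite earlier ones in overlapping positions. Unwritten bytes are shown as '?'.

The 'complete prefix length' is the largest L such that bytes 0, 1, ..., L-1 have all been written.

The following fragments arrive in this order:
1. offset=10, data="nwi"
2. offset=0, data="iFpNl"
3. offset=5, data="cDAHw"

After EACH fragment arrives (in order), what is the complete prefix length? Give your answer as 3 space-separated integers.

Fragment 1: offset=10 data="nwi" -> buffer=??????????nwi -> prefix_len=0
Fragment 2: offset=0 data="iFpNl" -> buffer=iFpNl?????nwi -> prefix_len=5
Fragment 3: offset=5 data="cDAHw" -> buffer=iFpNlcDAHwnwi -> prefix_len=13

Answer: 0 5 13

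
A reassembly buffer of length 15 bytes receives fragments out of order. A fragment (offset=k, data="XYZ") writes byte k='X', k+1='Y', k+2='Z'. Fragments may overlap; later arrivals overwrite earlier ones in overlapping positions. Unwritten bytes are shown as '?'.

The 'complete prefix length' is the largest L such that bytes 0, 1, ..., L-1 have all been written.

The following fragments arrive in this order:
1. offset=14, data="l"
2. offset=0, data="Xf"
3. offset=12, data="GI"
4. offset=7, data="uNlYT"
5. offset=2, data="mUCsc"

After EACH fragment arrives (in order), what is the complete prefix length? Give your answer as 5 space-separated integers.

Fragment 1: offset=14 data="l" -> buffer=??????????????l -> prefix_len=0
Fragment 2: offset=0 data="Xf" -> buffer=Xf????????????l -> prefix_len=2
Fragment 3: offset=12 data="GI" -> buffer=Xf??????????GIl -> prefix_len=2
Fragment 4: offset=7 data="uNlYT" -> buffer=Xf?????uNlYTGIl -> prefix_len=2
Fragment 5: offset=2 data="mUCsc" -> buffer=XfmUCscuNlYTGIl -> prefix_len=15

Answer: 0 2 2 2 15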